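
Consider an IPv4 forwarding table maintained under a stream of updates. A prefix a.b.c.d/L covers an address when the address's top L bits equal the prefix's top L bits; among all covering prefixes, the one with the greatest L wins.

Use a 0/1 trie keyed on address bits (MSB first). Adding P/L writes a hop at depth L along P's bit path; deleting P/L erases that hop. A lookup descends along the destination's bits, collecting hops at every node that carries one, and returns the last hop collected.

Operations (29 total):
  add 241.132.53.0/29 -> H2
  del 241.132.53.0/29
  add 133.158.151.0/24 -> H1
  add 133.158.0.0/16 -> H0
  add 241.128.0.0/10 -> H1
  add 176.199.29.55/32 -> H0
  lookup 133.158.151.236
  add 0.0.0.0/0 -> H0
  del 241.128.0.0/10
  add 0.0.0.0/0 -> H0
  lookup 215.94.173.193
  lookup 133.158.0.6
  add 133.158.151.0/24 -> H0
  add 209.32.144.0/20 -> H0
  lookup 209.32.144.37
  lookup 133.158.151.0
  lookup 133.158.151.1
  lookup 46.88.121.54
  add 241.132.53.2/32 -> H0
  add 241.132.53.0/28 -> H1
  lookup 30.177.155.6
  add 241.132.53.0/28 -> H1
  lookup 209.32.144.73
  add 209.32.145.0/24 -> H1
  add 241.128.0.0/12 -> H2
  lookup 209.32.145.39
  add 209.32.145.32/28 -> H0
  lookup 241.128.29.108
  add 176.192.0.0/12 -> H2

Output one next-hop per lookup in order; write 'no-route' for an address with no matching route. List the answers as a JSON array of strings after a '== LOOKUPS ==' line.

Process each operation:
  add 241.132.53.0/29 -> H2 at depth 29
  - 241.132.53.0/29 clear@29
  add 133.158.151.0/24 -> H1 at depth 24
  add 133.158.0.0/16 -> H0 at depth 16
  add 241.128.0.0/10 -> H1 at depth 10
  add 176.199.29.55/32 -> H0 at depth 32
  lookup 133.158.151.236: bits 100001011001111010010111 walk d0:-→d1:-→d2:-→d3:-→d4:-→d5:-→d6:-→d7:-→d8:-→d9:-→d10:-→d11:-→d12:-→d13:-→d14:-→d15:-→d16:H0→d17:-→d18:-→d19:-→d20:-→d21:-→d22:-→d23:-→d24:H1 -> H1
  add 0.0.0.0/0 -> H0 at depth 0
  - 241.128.0.0/10 clear@10
  add 0.0.0.0/0 -> H0 at depth 0
  lookup 215.94.173.193: bits 11 walk d0:H0→d1:-→d2:- -> H0
  lookup 133.158.0.6: bits 1000010110011110 walk d0:H0→d1:-→d2:-→d3:-→d4:-→d5:-→d6:-→d7:-→d8:-→d9:-→d10:-→d11:-→d12:-→d13:-→d14:-→d15:-→d16:H0 -> H0
  add 133.158.151.0/24 -> H0 at depth 24
  add 209.32.144.0/20 -> H0 at depth 20
  lookup 209.32.144.37: bits 11010001001000001001 walk d0:H0→d1:-→d2:-→d3:-→d4:-→d5:-→d6:-→d7:-→d8:-→d9:-→d10:-→d11:-→d12:-→d13:-→d14:-→d15:-→d16:-→d17:-→d18:-→d19:-→d20:H0 -> H0
  lookup 133.158.151.0: bits 100001011001111010010111 walk d0:H0→d1:-→d2:-→d3:-→d4:-→d5:-→d6:-→d7:-→d8:-→d9:-→d10:-→d11:-→d12:-→d13:-→d14:-→d15:-→d16:H0→d17:-→d18:-→d19:-→d20:-→d21:-→d22:-→d23:-→d24:H0 -> H0
  lookup 133.158.151.1: bits 100001011001111010010111 walk d0:H0→d1:-→d2:-→d3:-→d4:-→d5:-→d6:-→d7:-→d8:-→d9:-→d10:-→d11:-→d12:-→d13:-→d14:-→d15:-→d16:H0→d17:-→d18:-→d19:-→d20:-→d21:-→d22:-→d23:-→d24:H0 -> H0
  lookup 46.88.121.54: bits ε walk d0:H0 -> H0
  add 241.132.53.2/32 -> H0 at depth 32
  add 241.132.53.0/28 -> H1 at depth 28
  lookup 30.177.155.6: bits ε walk d0:H0 -> H0
  add 241.132.53.0/28 -> H1 at depth 28
  lookup 209.32.144.73: bits 11010001001000001001 walk d0:H0→d1:-→d2:-→d3:-→d4:-→d5:-→d6:-→d7:-→d8:-→d9:-→d10:-→d11:-→d12:-→d13:-→d14:-→d15:-→d16:-→d17:-→d18:-→d19:-→d20:H0 -> H0
  add 209.32.145.0/24 -> H1 at depth 24
  add 241.128.0.0/12 -> H2 at depth 12
  lookup 209.32.145.39: bits 110100010010000010010001 walk d0:H0→d1:-→d2:-→d3:-→d4:-→d5:-→d6:-→d7:-→d8:-→d9:-→d10:-→d11:-→d12:-→d13:-→d14:-→d15:-→d16:-→d17:-→d18:-→d19:-→d20:H0→d21:-→d22:-→d23:-→d24:H1 -> H1
  add 209.32.145.32/28 -> H0 at depth 28
  lookup 241.128.29.108: bits 1111000110000 walk d0:H0→d1:-→d2:-→d3:-→d4:-→d5:-→d6:-→d7:-→d8:-→d9:-→d10:-→d11:-→d12:H2→d13:- -> H2
  add 176.192.0.0/12 -> H2 at depth 12

== LOOKUPS ==
["H1","H0","H0","H0","H0","H0","H0","H0","H0","H1","H2"]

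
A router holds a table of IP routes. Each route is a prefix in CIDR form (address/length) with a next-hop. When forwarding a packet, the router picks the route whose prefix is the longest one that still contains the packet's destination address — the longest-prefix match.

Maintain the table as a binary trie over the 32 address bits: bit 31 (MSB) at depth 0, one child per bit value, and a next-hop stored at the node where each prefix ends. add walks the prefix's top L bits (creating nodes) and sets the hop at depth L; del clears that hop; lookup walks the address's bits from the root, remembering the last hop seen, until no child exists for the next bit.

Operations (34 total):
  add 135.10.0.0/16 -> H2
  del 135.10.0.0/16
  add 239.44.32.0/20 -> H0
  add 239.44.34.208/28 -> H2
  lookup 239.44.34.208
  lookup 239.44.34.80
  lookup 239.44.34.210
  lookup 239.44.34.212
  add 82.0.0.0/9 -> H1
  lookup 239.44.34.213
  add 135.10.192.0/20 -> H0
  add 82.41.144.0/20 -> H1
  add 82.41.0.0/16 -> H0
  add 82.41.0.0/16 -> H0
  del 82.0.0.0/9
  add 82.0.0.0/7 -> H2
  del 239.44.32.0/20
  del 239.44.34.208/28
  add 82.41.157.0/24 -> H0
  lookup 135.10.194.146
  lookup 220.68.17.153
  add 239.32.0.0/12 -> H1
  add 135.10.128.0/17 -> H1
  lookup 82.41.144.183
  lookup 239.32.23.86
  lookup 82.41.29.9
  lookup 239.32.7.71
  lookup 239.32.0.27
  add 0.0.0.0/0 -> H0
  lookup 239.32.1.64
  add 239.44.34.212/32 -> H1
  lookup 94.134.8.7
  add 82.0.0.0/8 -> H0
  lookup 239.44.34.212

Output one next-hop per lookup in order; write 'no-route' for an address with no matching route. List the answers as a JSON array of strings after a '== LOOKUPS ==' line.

Trace:
  + 135.10.0.0/16 (H2) depth=16
  del 135.10.0.0/16 (clear depth 16)
  + 239.44.32.0/20 (H0) depth=20
  + 239.44.34.208/28 (H2) depth=28
  Q 239.44.34.208: descend 1110111100101100001000101101 ; hops seen [H0,H2] ; pick H2
  Q 239.44.34.80: descend 111011110010110000100010 ; hops seen [H0] ; pick H0
  Q 239.44.34.210: descend 1110111100101100001000101101 ; hops seen [H0,H2] ; pick H2
  Q 239.44.34.212: descend 1110111100101100001000101101 ; hops seen [H0,H2] ; pick H2
  + 82.0.0.0/9 (H1) depth=9
  Q 239.44.34.213: descend 1110111100101100001000101101 ; hops seen [H0,H2] ; pick H2
  + 135.10.192.0/20 (H0) depth=20
  + 82.41.144.0/20 (H1) depth=20
  + 82.41.0.0/16 (H0) depth=16
  + 82.41.0.0/16 (H0) depth=16
  del 82.0.0.0/9 (clear depth 9)
  + 82.0.0.0/7 (H2) depth=7
  del 239.44.32.0/20 (clear depth 20)
  del 239.44.34.208/28 (clear depth 28)
  + 82.41.157.0/24 (H0) depth=24
  Q 135.10.194.146: descend 10000111000010101100 ; hops seen [H0] ; pick H0
  Q 220.68.17.153: descend 11 ; hops seen [∅] ; pick no-route
  + 239.32.0.0/12 (H1) depth=12
  + 135.10.128.0/17 (H1) depth=17
  Q 82.41.144.183: descend 01010010001010011001 ; hops seen [H2,H0,H1] ; pick H1
  Q 239.32.23.86: descend 111011110010 ; hops seen [H1] ; pick H1
  Q 82.41.29.9: descend 0101001000101001 ; hops seen [H2,H0] ; pick H0
  Q 239.32.7.71: descend 111011110010 ; hops seen [H1] ; pick H1
  Q 239.32.0.27: descend 111011110010 ; hops seen [H1] ; pick H1
  + 0.0.0.0/0 (H0) depth=0
  Q 239.32.1.64: descend 111011110010 ; hops seen [H0,H1] ; pick H1
  + 239.44.34.212/32 (H1) depth=32
  Q 94.134.8.7: descend 0101 ; hops seen [H0] ; pick H0
  + 82.0.0.0/8 (H0) depth=8
  Q 239.44.34.212: descend 11101111001011000010001011010100 ; hops seen [H0,H1,H1] ; pick H1

== LOOKUPS ==
["H2","H0","H2","H2","H2","H0","no-route","H1","H1","H0","H1","H1","H1","H0","H1"]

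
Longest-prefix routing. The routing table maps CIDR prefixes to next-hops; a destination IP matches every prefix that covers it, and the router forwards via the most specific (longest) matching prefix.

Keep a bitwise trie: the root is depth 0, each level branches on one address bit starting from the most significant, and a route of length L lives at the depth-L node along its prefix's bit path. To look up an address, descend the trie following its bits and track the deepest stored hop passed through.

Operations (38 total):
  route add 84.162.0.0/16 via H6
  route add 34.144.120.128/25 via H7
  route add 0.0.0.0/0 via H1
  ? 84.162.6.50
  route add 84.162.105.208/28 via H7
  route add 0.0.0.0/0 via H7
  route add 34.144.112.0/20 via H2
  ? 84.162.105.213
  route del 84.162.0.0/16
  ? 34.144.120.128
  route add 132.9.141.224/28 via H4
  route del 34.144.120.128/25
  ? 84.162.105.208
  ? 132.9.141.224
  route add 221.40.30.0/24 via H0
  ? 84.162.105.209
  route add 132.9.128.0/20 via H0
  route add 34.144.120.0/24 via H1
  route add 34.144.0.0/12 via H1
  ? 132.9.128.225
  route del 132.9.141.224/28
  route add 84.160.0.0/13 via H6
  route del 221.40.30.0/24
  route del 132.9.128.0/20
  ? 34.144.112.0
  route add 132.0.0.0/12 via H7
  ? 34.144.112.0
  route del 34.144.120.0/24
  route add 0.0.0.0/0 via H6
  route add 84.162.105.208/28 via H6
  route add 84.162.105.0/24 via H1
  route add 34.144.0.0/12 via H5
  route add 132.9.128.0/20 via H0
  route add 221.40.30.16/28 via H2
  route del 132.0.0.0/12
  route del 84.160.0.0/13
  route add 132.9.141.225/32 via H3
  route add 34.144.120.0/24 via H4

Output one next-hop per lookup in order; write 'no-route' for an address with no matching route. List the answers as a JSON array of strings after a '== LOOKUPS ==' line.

Trace:
  add 84.162.0.0/16 -> H6 at depth 16
  add 34.144.120.128/25 -> H7 at depth 25
  add 0.0.0.0/0 -> H1 at depth 0
  ? 84.162.6.50  path d0:H1→d1:-→d2:-→d3:-→d4:-→d5:-→d6:-→d7:-→d8:-→d9:-→d10:-→d11:-→d12:-→d13:-→d14:-→d15:-→d16:H6  best=H6
  add 84.162.105.208/28 -> H7 at depth 28
  add 0.0.0.0/0 -> H7 at depth 0
  add 34.144.112.0/20 -> H2 at depth 20
  ? 84.162.105.213  path d0:H7→d1:-→d2:-→d3:-→d4:-→d5:-→d6:-→d7:-→d8:-→d9:-→d10:-→d11:-→d12:-→d13:-→d14:-→d15:-→d16:H6→d17:-→d18:-→d19:-→d20:-→d21:-→d22:-→d23:-→d24:-→d25:-→d26:-→d27:-→d28:H7  best=H7
  - 84.162.0.0/16 clear@16
  ? 34.144.120.128  path d0:H7→d1:-→d2:-→d3:-→d4:-→d5:-→d6:-→d7:-→d8:-→d9:-→d10:-→d11:-→d12:-→d13:-→d14:-→d15:-→d16:-→d17:-→d18:-→d19:-→d20:H2→d21:-→d22:-→d23:-→d24:-→d25:H7  best=H7
  add 132.9.141.224/28 -> H4 at depth 28
  - 34.144.120.128/25 clear@25
  ? 84.162.105.208  path d0:H7→d1:-→d2:-→d3:-→d4:-→d5:-→d6:-→d7:-→d8:-→d9:-→d10:-→d11:-→d12:-→d13:-→d14:-→d15:-→d16:-→d17:-→d18:-→d19:-→d20:-→d21:-→d22:-→d23:-→d24:-→d25:-→d26:-→d27:-→d28:H7  best=H7
  ? 132.9.141.224  path d0:H7→d1:-→d2:-→d3:-→d4:-→d5:-→d6:-→d7:-→d8:-→d9:-→d10:-→d11:-→d12:-→d13:-→d14:-→d15:-→d16:-→d17:-→d18:-→d19:-→d20:-→d21:-→d22:-→d23:-→d24:-→d25:-→d26:-→d27:-→d28:H4  best=H4
  add 221.40.30.0/24 -> H0 at depth 24
  ? 84.162.105.209  path d0:H7→d1:-→d2:-→d3:-→d4:-→d5:-→d6:-→d7:-→d8:-→d9:-→d10:-→d11:-→d12:-→d13:-→d14:-→d15:-→d16:-→d17:-→d18:-→d19:-→d20:-→d21:-→d22:-→d23:-→d24:-→d25:-→d26:-→d27:-→d28:H7  best=H7
  add 132.9.128.0/20 -> H0 at depth 20
  add 34.144.120.0/24 -> H1 at depth 24
  add 34.144.0.0/12 -> H1 at depth 12
  ? 132.9.128.225  path d0:H7→d1:-→d2:-→d3:-→d4:-→d5:-→d6:-→d7:-→d8:-→d9:-→d10:-→d11:-→d12:-→d13:-→d14:-→d15:-→d16:-→d17:-→d18:-→d19:-→d20:H0  best=H0
  - 132.9.141.224/28 clear@28
  add 84.160.0.0/13 -> H6 at depth 13
  - 221.40.30.0/24 clear@24
  - 132.9.128.0/20 clear@20
  ? 34.144.112.0  path d0:H7→d1:-→d2:-→d3:-→d4:-→d5:-→d6:-→d7:-→d8:-→d9:-→d10:-→d11:-→d12:H1→d13:-→d14:-→d15:-→d16:-→d17:-→d18:-→d19:-→d20:H2  best=H2
  add 132.0.0.0/12 -> H7 at depth 12
  ? 34.144.112.0  path d0:H7→d1:-→d2:-→d3:-→d4:-→d5:-→d6:-→d7:-→d8:-→d9:-→d10:-→d11:-→d12:H1→d13:-→d14:-→d15:-→d16:-→d17:-→d18:-→d19:-→d20:H2  best=H2
  - 34.144.120.0/24 clear@24
  add 0.0.0.0/0 -> H6 at depth 0
  add 84.162.105.208/28 -> H6 at depth 28
  add 84.162.105.0/24 -> H1 at depth 24
  add 34.144.0.0/12 -> H5 at depth 12
  add 132.9.128.0/20 -> H0 at depth 20
  add 221.40.30.16/28 -> H2 at depth 28
  - 132.0.0.0/12 clear@12
  - 84.160.0.0/13 clear@13
  add 132.9.141.225/32 -> H3 at depth 32
  add 34.144.120.0/24 -> H4 at depth 24

== LOOKUPS ==
["H6","H7","H7","H7","H4","H7","H0","H2","H2"]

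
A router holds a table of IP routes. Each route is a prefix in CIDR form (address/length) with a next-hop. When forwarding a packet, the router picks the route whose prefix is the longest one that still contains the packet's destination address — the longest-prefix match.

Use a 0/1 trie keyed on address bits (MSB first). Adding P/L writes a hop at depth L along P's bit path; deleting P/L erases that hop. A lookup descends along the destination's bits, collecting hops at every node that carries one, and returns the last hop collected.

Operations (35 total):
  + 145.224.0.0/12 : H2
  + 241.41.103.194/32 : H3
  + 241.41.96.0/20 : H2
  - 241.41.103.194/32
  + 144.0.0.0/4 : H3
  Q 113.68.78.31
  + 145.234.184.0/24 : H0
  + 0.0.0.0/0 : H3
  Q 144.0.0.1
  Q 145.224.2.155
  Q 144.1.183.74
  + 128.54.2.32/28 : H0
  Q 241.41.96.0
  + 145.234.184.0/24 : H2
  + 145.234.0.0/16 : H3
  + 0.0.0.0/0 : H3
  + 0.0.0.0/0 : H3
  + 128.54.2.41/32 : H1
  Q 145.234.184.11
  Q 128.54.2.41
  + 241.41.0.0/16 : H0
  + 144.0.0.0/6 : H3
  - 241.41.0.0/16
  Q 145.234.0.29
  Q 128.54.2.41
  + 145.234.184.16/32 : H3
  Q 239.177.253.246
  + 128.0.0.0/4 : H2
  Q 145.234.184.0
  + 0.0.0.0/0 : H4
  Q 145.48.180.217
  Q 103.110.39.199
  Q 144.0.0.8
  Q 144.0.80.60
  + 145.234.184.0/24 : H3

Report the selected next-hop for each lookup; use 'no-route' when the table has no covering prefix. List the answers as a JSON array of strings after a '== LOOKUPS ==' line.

Trace:
  + 145.224.0.0/12 (H2) depth=12
  + 241.41.103.194/32 (H3) depth=32
  + 241.41.96.0/20 (H2) depth=20
  - 241.41.103.194/32 clear@32
  + 144.0.0.0/4 (H3) depth=4
  ? 113.68.78.31  path d0:-  best=no-route
  + 145.234.184.0/24 (H0) depth=24
  + 0.0.0.0/0 (H3) depth=0
  ? 144.0.0.1  path d0:H3→d1:-→d2:-→d3:-→d4:H3→d5:-→d6:-→d7:-  best=H3
  ? 145.224.2.155  path d0:H3→d1:-→d2:-→d3:-→d4:H3→d5:-→d6:-→d7:-→d8:-→d9:-→d10:-→d11:-→d12:H2  best=H2
  ? 144.1.183.74  path d0:H3→d1:-→d2:-→d3:-→d4:H3→d5:-→d6:-→d7:-  best=H3
  + 128.54.2.32/28 (H0) depth=28
  ? 241.41.96.0  path d0:H3→d1:-→d2:-→d3:-→d4:-→d5:-→d6:-→d7:-→d8:-→d9:-→d10:-→d11:-→d12:-→d13:-→d14:-→d15:-→d16:-→d17:-→d18:-→d19:-→d20:H2→d21:-  best=H2
  + 145.234.184.0/24 (H2) depth=24
  + 145.234.0.0/16 (H3) depth=16
  + 0.0.0.0/0 (H3) depth=0
  + 0.0.0.0/0 (H3) depth=0
  + 128.54.2.41/32 (H1) depth=32
  ? 145.234.184.11  path d0:H3→d1:-→d2:-→d3:-→d4:H3→d5:-→d6:-→d7:-→d8:-→d9:-→d10:-→d11:-→d12:H2→d13:-→d14:-→d15:-→d16:H3→d17:-→d18:-→d19:-→d20:-→d21:-→d22:-→d23:-→d24:H2  best=H2
  ? 128.54.2.41  path d0:H3→d1:-→d2:-→d3:-→d4:-→d5:-→d6:-→d7:-→d8:-→d9:-→d10:-→d11:-→d12:-→d13:-→d14:-→d15:-→d16:-→d17:-→d18:-→d19:-→d20:-→d21:-→d22:-→d23:-→d24:-→d25:-→d26:-→d27:-→d28:H0→d29:-→d30:-→d31:-→d32:H1  best=H1
  + 241.41.0.0/16 (H0) depth=16
  + 144.0.0.0/6 (H3) depth=6
  - 241.41.0.0/16 clear@16
  ? 145.234.0.29  path d0:H3→d1:-→d2:-→d3:-→d4:H3→d5:-→d6:H3→d7:-→d8:-→d9:-→d10:-→d11:-→d12:H2→d13:-→d14:-→d15:-→d16:H3  best=H3
  ? 128.54.2.41  path d0:H3→d1:-→d2:-→d3:-→d4:-→d5:-→d6:-→d7:-→d8:-→d9:-→d10:-→d11:-→d12:-→d13:-→d14:-→d15:-→d16:-→d17:-→d18:-→d19:-→d20:-→d21:-→d22:-→d23:-→d24:-→d25:-→d26:-→d27:-→d28:H0→d29:-→d30:-→d31:-→d32:H1  best=H1
  + 145.234.184.16/32 (H3) depth=32
  ? 239.177.253.246  path d0:H3→d1:-→d2:-→d3:-  best=H3
  + 128.0.0.0/4 (H2) depth=4
  ? 145.234.184.0  path d0:H3→d1:-→d2:-→d3:-→d4:H3→d5:-→d6:H3→d7:-→d8:-→d9:-→d10:-→d11:-→d12:H2→d13:-→d14:-→d15:-→d16:H3→d17:-→d18:-→d19:-→d20:-→d21:-→d22:-→d23:-→d24:H2→d25:-→d26:-→d27:-  best=H2
  + 0.0.0.0/0 (H4) depth=0
  ? 145.48.180.217  path d0:H4→d1:-→d2:-→d3:-→d4:H3→d5:-→d6:H3→d7:-→d8:-  best=H3
  ? 103.110.39.199  path d0:H4  best=H4
  ? 144.0.0.8  path d0:H4→d1:-→d2:-→d3:-→d4:H3→d5:-→d6:H3→d7:-  best=H3
  ? 144.0.80.60  path d0:H4→d1:-→d2:-→d3:-→d4:H3→d5:-→d6:H3→d7:-  best=H3
  + 145.234.184.0/24 (H3) depth=24

== LOOKUPS ==
["no-route","H3","H2","H3","H2","H2","H1","H3","H1","H3","H2","H3","H4","H3","H3"]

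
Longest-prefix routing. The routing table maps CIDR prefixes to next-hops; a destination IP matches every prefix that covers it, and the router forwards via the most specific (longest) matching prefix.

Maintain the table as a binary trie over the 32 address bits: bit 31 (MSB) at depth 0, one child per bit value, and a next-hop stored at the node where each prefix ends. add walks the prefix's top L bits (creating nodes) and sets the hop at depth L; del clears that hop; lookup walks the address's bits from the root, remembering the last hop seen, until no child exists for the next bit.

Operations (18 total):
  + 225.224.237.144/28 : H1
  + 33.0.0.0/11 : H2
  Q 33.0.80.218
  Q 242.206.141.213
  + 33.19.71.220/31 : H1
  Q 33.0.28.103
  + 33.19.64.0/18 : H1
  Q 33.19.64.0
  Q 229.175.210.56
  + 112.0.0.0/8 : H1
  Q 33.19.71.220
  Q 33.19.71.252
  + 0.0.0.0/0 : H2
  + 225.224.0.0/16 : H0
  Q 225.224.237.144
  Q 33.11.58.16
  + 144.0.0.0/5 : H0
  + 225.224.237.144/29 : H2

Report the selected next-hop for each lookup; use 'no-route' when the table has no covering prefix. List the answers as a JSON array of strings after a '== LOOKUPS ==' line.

Process each operation:
  + 225.224.237.144/28 (H1) depth=28
  + 33.0.0.0/11 (H2) depth=11
  Q 33.0.80.218: descend 00100001000 ; hops seen [H2] ; pick H2
  Q 242.206.141.213: descend 111 ; hops seen [∅] ; pick no-route
  + 33.19.71.220/31 (H1) depth=31
  Q 33.0.28.103: descend 00100001000 ; hops seen [H2] ; pick H2
  + 33.19.64.0/18 (H1) depth=18
  Q 33.19.64.0: descend 001000010001001101000 ; hops seen [H2,H1] ; pick H1
  Q 229.175.210.56: descend 11100 ; hops seen [∅] ; pick no-route
  + 112.0.0.0/8 (H1) depth=8
  Q 33.19.71.220: descend 0010000100010011010001111101110 ; hops seen [H2,H1,H1] ; pick H1
  Q 33.19.71.252: descend 00100001000100110100011111 ; hops seen [H2,H1] ; pick H1
  + 0.0.0.0/0 (H2) depth=0
  + 225.224.0.0/16 (H0) depth=16
  Q 225.224.237.144: descend 1110000111100000111011011001 ; hops seen [H2,H0,H1] ; pick H1
  Q 33.11.58.16: descend 00100001000 ; hops seen [H2,H2] ; pick H2
  + 144.0.0.0/5 (H0) depth=5
  + 225.224.237.144/29 (H2) depth=29

== LOOKUPS ==
["H2","no-route","H2","H1","no-route","H1","H1","H1","H2"]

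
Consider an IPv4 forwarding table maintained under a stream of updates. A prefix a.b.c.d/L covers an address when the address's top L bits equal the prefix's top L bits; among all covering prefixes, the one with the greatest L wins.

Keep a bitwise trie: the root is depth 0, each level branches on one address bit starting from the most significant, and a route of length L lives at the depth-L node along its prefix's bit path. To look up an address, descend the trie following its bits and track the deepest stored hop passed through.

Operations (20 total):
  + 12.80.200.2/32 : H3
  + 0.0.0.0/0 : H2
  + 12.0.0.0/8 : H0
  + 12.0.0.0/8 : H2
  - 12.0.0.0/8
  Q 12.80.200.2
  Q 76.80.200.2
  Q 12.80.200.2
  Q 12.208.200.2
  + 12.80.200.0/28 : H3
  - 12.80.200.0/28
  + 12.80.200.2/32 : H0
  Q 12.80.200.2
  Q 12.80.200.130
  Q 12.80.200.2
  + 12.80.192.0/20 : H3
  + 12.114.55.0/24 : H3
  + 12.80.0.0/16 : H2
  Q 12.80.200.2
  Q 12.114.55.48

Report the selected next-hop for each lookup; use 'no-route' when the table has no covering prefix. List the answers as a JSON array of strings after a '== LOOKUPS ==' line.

Apply in order:
  + 12.80.200.2/32 (H3) depth=32
  + 0.0.0.0/0 (H2) depth=0
  + 12.0.0.0/8 (H0) depth=8
  + 12.0.0.0/8 (H2) depth=8
  - 12.0.0.0/8 clear@8
  lookup 12.80.200.2: bits 00001100010100001100100000000010 walk d0:H2→d1:-→d2:-→d3:-→d4:-→d5:-→d6:-→d7:-→d8:-→d9:-→d10:-→d11:-→d12:-→d13:-→d14:-→d15:-→d16:-→d17:-→d18:-→d19:-→d20:-→d21:-→d22:-→d23:-→d24:-→d25:-→d26:-→d27:-→d28:-→d29:-→d30:-→d31:-→d32:H3 -> H3
  lookup 76.80.200.2: bits 0 walk d0:H2→d1:- -> H2
  lookup 12.80.200.2: bits 00001100010100001100100000000010 walk d0:H2→d1:-→d2:-→d3:-→d4:-→d5:-→d6:-→d7:-→d8:-→d9:-→d10:-→d11:-→d12:-→d13:-→d14:-→d15:-→d16:-→d17:-→d18:-→d19:-→d20:-→d21:-→d22:-→d23:-→d24:-→d25:-→d26:-→d27:-→d28:-→d29:-→d30:-→d31:-→d32:H3 -> H3
  lookup 12.208.200.2: bits 00001100 walk d0:H2→d1:-→d2:-→d3:-→d4:-→d5:-→d6:-→d7:-→d8:- -> H2
  + 12.80.200.0/28 (H3) depth=28
  - 12.80.200.0/28 clear@28
  + 12.80.200.2/32 (H0) depth=32
  lookup 12.80.200.2: bits 00001100010100001100100000000010 walk d0:H2→d1:-→d2:-→d3:-→d4:-→d5:-→d6:-→d7:-→d8:-→d9:-→d10:-→d11:-→d12:-→d13:-→d14:-→d15:-→d16:-→d17:-→d18:-→d19:-→d20:-→d21:-→d22:-→d23:-→d24:-→d25:-→d26:-→d27:-→d28:-→d29:-→d30:-→d31:-→d32:H0 -> H0
  lookup 12.80.200.130: bits 000011000101000011001000 walk d0:H2→d1:-→d2:-→d3:-→d4:-→d5:-→d6:-→d7:-→d8:-→d9:-→d10:-→d11:-→d12:-→d13:-→d14:-→d15:-→d16:-→d17:-→d18:-→d19:-→d20:-→d21:-→d22:-→d23:-→d24:- -> H2
  lookup 12.80.200.2: bits 00001100010100001100100000000010 walk d0:H2→d1:-→d2:-→d3:-→d4:-→d5:-→d6:-→d7:-→d8:-→d9:-→d10:-→d11:-→d12:-→d13:-→d14:-→d15:-→d16:-→d17:-→d18:-→d19:-→d20:-→d21:-→d22:-→d23:-→d24:-→d25:-→d26:-→d27:-→d28:-→d29:-→d30:-→d31:-→d32:H0 -> H0
  + 12.80.192.0/20 (H3) depth=20
  + 12.114.55.0/24 (H3) depth=24
  + 12.80.0.0/16 (H2) depth=16
  lookup 12.80.200.2: bits 00001100010100001100100000000010 walk d0:H2→d1:-→d2:-→d3:-→d4:-→d5:-→d6:-→d7:-→d8:-→d9:-→d10:-→d11:-→d12:-→d13:-→d14:-→d15:-→d16:H2→d17:-→d18:-→d19:-→d20:H3→d21:-→d22:-→d23:-→d24:-→d25:-→d26:-→d27:-→d28:-→d29:-→d30:-→d31:-→d32:H0 -> H0
  lookup 12.114.55.48: bits 000011000111001000110111 walk d0:H2→d1:-→d2:-→d3:-→d4:-→d5:-→d6:-→d7:-→d8:-→d9:-→d10:-→d11:-→d12:-→d13:-→d14:-→d15:-→d16:-→d17:-→d18:-→d19:-→d20:-→d21:-→d22:-→d23:-→d24:H3 -> H3

== LOOKUPS ==
["H3","H2","H3","H2","H0","H2","H0","H0","H3"]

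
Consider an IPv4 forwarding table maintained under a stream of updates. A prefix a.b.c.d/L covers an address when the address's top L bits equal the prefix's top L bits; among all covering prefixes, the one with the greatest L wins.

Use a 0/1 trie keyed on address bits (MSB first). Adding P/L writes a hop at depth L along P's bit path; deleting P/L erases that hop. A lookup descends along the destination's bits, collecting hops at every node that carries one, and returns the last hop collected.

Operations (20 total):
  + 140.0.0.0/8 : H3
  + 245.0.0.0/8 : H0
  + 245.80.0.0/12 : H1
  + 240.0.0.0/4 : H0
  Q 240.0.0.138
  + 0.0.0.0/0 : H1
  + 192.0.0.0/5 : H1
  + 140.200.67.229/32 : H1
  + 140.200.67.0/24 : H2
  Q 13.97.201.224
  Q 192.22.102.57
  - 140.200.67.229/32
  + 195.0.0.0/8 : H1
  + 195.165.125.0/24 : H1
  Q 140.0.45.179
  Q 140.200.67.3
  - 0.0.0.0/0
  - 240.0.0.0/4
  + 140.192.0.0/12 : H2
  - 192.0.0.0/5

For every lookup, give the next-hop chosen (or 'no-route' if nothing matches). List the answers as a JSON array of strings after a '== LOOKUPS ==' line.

Apply in order:
  + 140.0.0.0/8 (H3) depth=8
  + 245.0.0.0/8 (H0) depth=8
  + 245.80.0.0/12 (H1) depth=12
  + 240.0.0.0/4 (H0) depth=4
  Q 240.0.0.138: descend 11110 ; hops seen [H0] ; pick H0
  + 0.0.0.0/0 (H1) depth=0
  + 192.0.0.0/5 (H1) depth=5
  + 140.200.67.229/32 (H1) depth=32
  + 140.200.67.0/24 (H2) depth=24
  Q 13.97.201.224: descend ε ; hops seen [H1] ; pick H1
  Q 192.22.102.57: descend 11000 ; hops seen [H1,H1] ; pick H1
  del 140.200.67.229/32 (clear depth 32)
  + 195.0.0.0/8 (H1) depth=8
  + 195.165.125.0/24 (H1) depth=24
  Q 140.0.45.179: descend 10001100 ; hops seen [H1,H3] ; pick H3
  Q 140.200.67.3: descend 100011001100100001000011 ; hops seen [H1,H3,H2] ; pick H2
  del 0.0.0.0/0 (clear depth 0)
  del 240.0.0.0/4 (clear depth 4)
  + 140.192.0.0/12 (H2) depth=12
  del 192.0.0.0/5 (clear depth 5)

== LOOKUPS ==
["H0","H1","H1","H3","H2"]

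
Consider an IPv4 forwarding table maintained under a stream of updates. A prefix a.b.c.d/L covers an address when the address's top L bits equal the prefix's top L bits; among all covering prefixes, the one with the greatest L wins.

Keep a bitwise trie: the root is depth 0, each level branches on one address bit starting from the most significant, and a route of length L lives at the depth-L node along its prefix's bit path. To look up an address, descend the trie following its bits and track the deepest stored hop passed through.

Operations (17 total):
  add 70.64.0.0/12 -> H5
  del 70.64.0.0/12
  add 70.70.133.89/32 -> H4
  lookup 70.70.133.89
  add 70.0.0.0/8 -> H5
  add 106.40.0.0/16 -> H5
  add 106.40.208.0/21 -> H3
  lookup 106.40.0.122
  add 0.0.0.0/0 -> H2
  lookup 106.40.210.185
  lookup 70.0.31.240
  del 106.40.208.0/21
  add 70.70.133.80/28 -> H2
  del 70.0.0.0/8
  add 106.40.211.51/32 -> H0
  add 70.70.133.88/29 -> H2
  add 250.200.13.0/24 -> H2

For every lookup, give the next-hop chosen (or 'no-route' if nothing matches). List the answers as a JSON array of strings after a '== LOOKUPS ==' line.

Apply in order:
  add 70.64.0.0/12 -> H5 at depth 12
  - 70.64.0.0/12 clear@12
  add 70.70.133.89/32 -> H4 at depth 32
  ? 70.70.133.89  path d0:-→d1:-→d2:-→d3:-→d4:-→d5:-→d6:-→d7:-→d8:-→d9:-→d10:-→d11:-→d12:-→d13:-→d14:-→d15:-→d16:-→d17:-→d18:-→d19:-→d20:-→d21:-→d22:-→d23:-→d24:-→d25:-→d26:-→d27:-→d28:-→d29:-→d30:-→d31:-→d32:H4  best=H4
  add 70.0.0.0/8 -> H5 at depth 8
  add 106.40.0.0/16 -> H5 at depth 16
  add 106.40.208.0/21 -> H3 at depth 21
  ? 106.40.0.122  path d0:-→d1:-→d2:-→d3:-→d4:-→d5:-→d6:-→d7:-→d8:-→d9:-→d10:-→d11:-→d12:-→d13:-→d14:-→d15:-→d16:H5  best=H5
  add 0.0.0.0/0 -> H2 at depth 0
  ? 106.40.210.185  path d0:H2→d1:-→d2:-→d3:-→d4:-→d5:-→d6:-→d7:-→d8:-→d9:-→d10:-→d11:-→d12:-→d13:-→d14:-→d15:-→d16:H5→d17:-→d18:-→d19:-→d20:-→d21:H3  best=H3
  ? 70.0.31.240  path d0:H2→d1:-→d2:-→d3:-→d4:-→d5:-→d6:-→d7:-→d8:H5→d9:-  best=H5
  - 106.40.208.0/21 clear@21
  add 70.70.133.80/28 -> H2 at depth 28
  - 70.0.0.0/8 clear@8
  add 106.40.211.51/32 -> H0 at depth 32
  add 70.70.133.88/29 -> H2 at depth 29
  add 250.200.13.0/24 -> H2 at depth 24

== LOOKUPS ==
["H4","H5","H3","H5"]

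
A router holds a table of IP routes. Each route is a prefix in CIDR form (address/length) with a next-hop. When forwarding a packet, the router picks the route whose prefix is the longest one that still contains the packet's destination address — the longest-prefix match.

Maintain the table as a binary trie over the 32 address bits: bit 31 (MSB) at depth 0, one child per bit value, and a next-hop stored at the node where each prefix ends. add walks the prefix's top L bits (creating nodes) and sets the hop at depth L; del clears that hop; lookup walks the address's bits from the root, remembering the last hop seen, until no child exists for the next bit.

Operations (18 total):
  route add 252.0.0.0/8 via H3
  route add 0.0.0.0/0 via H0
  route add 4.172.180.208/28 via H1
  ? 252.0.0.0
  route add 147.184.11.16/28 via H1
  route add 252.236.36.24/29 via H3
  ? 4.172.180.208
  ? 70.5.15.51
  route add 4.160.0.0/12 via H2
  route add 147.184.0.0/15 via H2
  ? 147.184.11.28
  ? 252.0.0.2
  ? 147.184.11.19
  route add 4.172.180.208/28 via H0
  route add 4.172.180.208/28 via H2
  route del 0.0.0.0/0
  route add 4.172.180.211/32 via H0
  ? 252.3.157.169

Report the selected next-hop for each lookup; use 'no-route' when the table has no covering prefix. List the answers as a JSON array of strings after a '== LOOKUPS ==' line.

Trace:
  add 252.0.0.0/8 -> H3 at depth 8
  add 0.0.0.0/0 -> H0 at depth 0
  add 4.172.180.208/28 -> H1 at depth 28
  Q 252.0.0.0: descend 11111100 ; hops seen [H0,H3] ; pick H3
  add 147.184.11.16/28 -> H1 at depth 28
  add 252.236.36.24/29 -> H3 at depth 29
  Q 4.172.180.208: descend 0000010010101100101101001101 ; hops seen [H0,H1] ; pick H1
  Q 70.5.15.51: descend 0 ; hops seen [H0] ; pick H0
  add 4.160.0.0/12 -> H2 at depth 12
  add 147.184.0.0/15 -> H2 at depth 15
  Q 147.184.11.28: descend 1001001110111000000010110001 ; hops seen [H0,H2,H1] ; pick H1
  Q 252.0.0.2: descend 11111100 ; hops seen [H0,H3] ; pick H3
  Q 147.184.11.19: descend 1001001110111000000010110001 ; hops seen [H0,H2,H1] ; pick H1
  add 4.172.180.208/28 -> H0 at depth 28
  add 4.172.180.208/28 -> H2 at depth 28
  - 0.0.0.0/0 clear@0
  add 4.172.180.211/32 -> H0 at depth 32
  Q 252.3.157.169: descend 11111100 ; hops seen [H3] ; pick H3

== LOOKUPS ==
["H3","H1","H0","H1","H3","H1","H3"]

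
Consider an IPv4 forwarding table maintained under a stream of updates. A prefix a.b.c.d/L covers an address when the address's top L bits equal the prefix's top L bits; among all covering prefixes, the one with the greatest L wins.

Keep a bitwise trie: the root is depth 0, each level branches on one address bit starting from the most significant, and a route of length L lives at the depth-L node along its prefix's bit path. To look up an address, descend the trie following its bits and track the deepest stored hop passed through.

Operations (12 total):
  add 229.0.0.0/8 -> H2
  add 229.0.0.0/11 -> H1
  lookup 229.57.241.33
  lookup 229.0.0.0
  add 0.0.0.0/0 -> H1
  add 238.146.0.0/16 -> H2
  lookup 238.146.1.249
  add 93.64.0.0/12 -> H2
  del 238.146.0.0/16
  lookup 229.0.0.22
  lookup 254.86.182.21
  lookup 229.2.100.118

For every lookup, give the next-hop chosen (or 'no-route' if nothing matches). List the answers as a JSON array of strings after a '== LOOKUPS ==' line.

Trace:
  + 229.0.0.0/8 (H2) depth=8
  + 229.0.0.0/11 (H1) depth=11
  Q 229.57.241.33: descend 1110010100 ; hops seen [H2] ; pick H2
  Q 229.0.0.0: descend 11100101000 ; hops seen [H2,H1] ; pick H1
  + 0.0.0.0/0 (H1) depth=0
  + 238.146.0.0/16 (H2) depth=16
  Q 238.146.1.249: descend 1110111010010010 ; hops seen [H1,H2] ; pick H2
  + 93.64.0.0/12 (H2) depth=12
  del 238.146.0.0/16 (clear depth 16)
  Q 229.0.0.22: descend 11100101000 ; hops seen [H1,H2,H1] ; pick H1
  Q 254.86.182.21: descend 111 ; hops seen [H1] ; pick H1
  Q 229.2.100.118: descend 11100101000 ; hops seen [H1,H2,H1] ; pick H1

== LOOKUPS ==
["H2","H1","H2","H1","H1","H1"]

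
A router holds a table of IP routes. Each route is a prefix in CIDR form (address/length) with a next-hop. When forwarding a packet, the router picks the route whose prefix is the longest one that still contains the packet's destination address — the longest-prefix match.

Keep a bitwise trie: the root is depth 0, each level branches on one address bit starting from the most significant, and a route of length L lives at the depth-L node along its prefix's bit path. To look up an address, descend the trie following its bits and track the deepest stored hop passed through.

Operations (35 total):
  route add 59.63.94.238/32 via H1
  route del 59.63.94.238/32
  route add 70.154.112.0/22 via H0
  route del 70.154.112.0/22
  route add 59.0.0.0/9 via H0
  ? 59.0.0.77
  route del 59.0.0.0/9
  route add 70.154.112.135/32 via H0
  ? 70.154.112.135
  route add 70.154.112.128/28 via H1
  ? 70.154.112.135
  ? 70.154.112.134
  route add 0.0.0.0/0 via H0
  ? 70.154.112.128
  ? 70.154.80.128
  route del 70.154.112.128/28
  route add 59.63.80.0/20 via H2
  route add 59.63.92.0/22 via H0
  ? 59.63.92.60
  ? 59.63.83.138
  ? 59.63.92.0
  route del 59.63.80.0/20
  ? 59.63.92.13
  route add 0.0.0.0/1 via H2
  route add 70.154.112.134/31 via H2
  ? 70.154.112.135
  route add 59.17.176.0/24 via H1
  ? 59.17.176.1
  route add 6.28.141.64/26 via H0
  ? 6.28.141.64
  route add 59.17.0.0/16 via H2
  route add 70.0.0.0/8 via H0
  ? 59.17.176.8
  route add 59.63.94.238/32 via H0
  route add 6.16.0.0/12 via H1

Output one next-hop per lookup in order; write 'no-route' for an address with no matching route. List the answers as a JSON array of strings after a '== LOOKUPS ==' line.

Apply in order:
  + 59.63.94.238/32 (H1) depth=32
  del 59.63.94.238/32 (clear depth 32)
  + 70.154.112.0/22 (H0) depth=22
  del 70.154.112.0/22 (clear depth 22)
  + 59.0.0.0/9 (H0) depth=9
  lookup 59.0.0.77: bits 0011101100 walk d0:-→d1:-→d2:-→d3:-→d4:-→d5:-→d6:-→d7:-→d8:-→d9:H0→d10:- -> H0
  del 59.0.0.0/9 (clear depth 9)
  + 70.154.112.135/32 (H0) depth=32
  lookup 70.154.112.135: bits 01000110100110100111000010000111 walk d0:-→d1:-→d2:-→d3:-→d4:-→d5:-→d6:-→d7:-→d8:-→d9:-→d10:-→d11:-→d12:-→d13:-→d14:-→d15:-→d16:-→d17:-→d18:-→d19:-→d20:-→d21:-→d22:-→d23:-→d24:-→d25:-→d26:-→d27:-→d28:-→d29:-→d30:-→d31:-→d32:H0 -> H0
  + 70.154.112.128/28 (H1) depth=28
  lookup 70.154.112.135: bits 01000110100110100111000010000111 walk d0:-→d1:-→d2:-→d3:-→d4:-→d5:-→d6:-→d7:-→d8:-→d9:-→d10:-→d11:-→d12:-→d13:-→d14:-→d15:-→d16:-→d17:-→d18:-→d19:-→d20:-→d21:-→d22:-→d23:-→d24:-→d25:-→d26:-→d27:-→d28:H1→d29:-→d30:-→d31:-→d32:H0 -> H0
  lookup 70.154.112.134: bits 0100011010011010011100001000011 walk d0:-→d1:-→d2:-→d3:-→d4:-→d5:-→d6:-→d7:-→d8:-→d9:-→d10:-→d11:-→d12:-→d13:-→d14:-→d15:-→d16:-→d17:-→d18:-→d19:-→d20:-→d21:-→d22:-→d23:-→d24:-→d25:-→d26:-→d27:-→d28:H1→d29:-→d30:-→d31:- -> H1
  + 0.0.0.0/0 (H0) depth=0
  lookup 70.154.112.128: bits 01000110100110100111000010000 walk d0:H0→d1:-→d2:-→d3:-→d4:-→d5:-→d6:-→d7:-→d8:-→d9:-→d10:-→d11:-→d12:-→d13:-→d14:-→d15:-→d16:-→d17:-→d18:-→d19:-→d20:-→d21:-→d22:-→d23:-→d24:-→d25:-→d26:-→d27:-→d28:H1→d29:- -> H1
  lookup 70.154.80.128: bits 010001101001101001 walk d0:H0→d1:-→d2:-→d3:-→d4:-→d5:-→d6:-→d7:-→d8:-→d9:-→d10:-→d11:-→d12:-→d13:-→d14:-→d15:-→d16:-→d17:-→d18:- -> H0
  del 70.154.112.128/28 (clear depth 28)
  + 59.63.80.0/20 (H2) depth=20
  + 59.63.92.0/22 (H0) depth=22
  lookup 59.63.92.60: bits 0011101100111111010111 walk d0:H0→d1:-→d2:-→d3:-→d4:-→d5:-→d6:-→d7:-→d8:-→d9:-→d10:-→d11:-→d12:-→d13:-→d14:-→d15:-→d16:-→d17:-→d18:-→d19:-→d20:H2→d21:-→d22:H0 -> H0
  lookup 59.63.83.138: bits 00111011001111110101 walk d0:H0→d1:-→d2:-→d3:-→d4:-→d5:-→d6:-→d7:-→d8:-→d9:-→d10:-→d11:-→d12:-→d13:-→d14:-→d15:-→d16:-→d17:-→d18:-→d19:-→d20:H2 -> H2
  lookup 59.63.92.0: bits 0011101100111111010111 walk d0:H0→d1:-→d2:-→d3:-→d4:-→d5:-→d6:-→d7:-→d8:-→d9:-→d10:-→d11:-→d12:-→d13:-→d14:-→d15:-→d16:-→d17:-→d18:-→d19:-→d20:H2→d21:-→d22:H0 -> H0
  del 59.63.80.0/20 (clear depth 20)
  lookup 59.63.92.13: bits 0011101100111111010111 walk d0:H0→d1:-→d2:-→d3:-→d4:-→d5:-→d6:-→d7:-→d8:-→d9:-→d10:-→d11:-→d12:-→d13:-→d14:-→d15:-→d16:-→d17:-→d18:-→d19:-→d20:-→d21:-→d22:H0 -> H0
  + 0.0.0.0/1 (H2) depth=1
  + 70.154.112.134/31 (H2) depth=31
  lookup 70.154.112.135: bits 01000110100110100111000010000111 walk d0:H0→d1:H2→d2:-→d3:-→d4:-→d5:-→d6:-→d7:-→d8:-→d9:-→d10:-→d11:-→d12:-→d13:-→d14:-→d15:-→d16:-→d17:-→d18:-→d19:-→d20:-→d21:-→d22:-→d23:-→d24:-→d25:-→d26:-→d27:-→d28:-→d29:-→d30:-→d31:H2→d32:H0 -> H0
  + 59.17.176.0/24 (H1) depth=24
  lookup 59.17.176.1: bits 001110110001000110110000 walk d0:H0→d1:H2→d2:-→d3:-→d4:-→d5:-→d6:-→d7:-→d8:-→d9:-→d10:-→d11:-→d12:-→d13:-→d14:-→d15:-→d16:-→d17:-→d18:-→d19:-→d20:-→d21:-→d22:-→d23:-→d24:H1 -> H1
  + 6.28.141.64/26 (H0) depth=26
  lookup 6.28.141.64: bits 00000110000111001000110101 walk d0:H0→d1:H2→d2:-→d3:-→d4:-→d5:-→d6:-→d7:-→d8:-→d9:-→d10:-→d11:-→d12:-→d13:-→d14:-→d15:-→d16:-→d17:-→d18:-→d19:-→d20:-→d21:-→d22:-→d23:-→d24:-→d25:-→d26:H0 -> H0
  + 59.17.0.0/16 (H2) depth=16
  + 70.0.0.0/8 (H0) depth=8
  lookup 59.17.176.8: bits 001110110001000110110000 walk d0:H0→d1:H2→d2:-→d3:-→d4:-→d5:-→d6:-→d7:-→d8:-→d9:-→d10:-→d11:-→d12:-→d13:-→d14:-→d15:-→d16:H2→d17:-→d18:-→d19:-→d20:-→d21:-→d22:-→d23:-→d24:H1 -> H1
  + 59.63.94.238/32 (H0) depth=32
  + 6.16.0.0/12 (H1) depth=12

== LOOKUPS ==
["H0","H0","H0","H1","H1","H0","H0","H2","H0","H0","H0","H1","H0","H1"]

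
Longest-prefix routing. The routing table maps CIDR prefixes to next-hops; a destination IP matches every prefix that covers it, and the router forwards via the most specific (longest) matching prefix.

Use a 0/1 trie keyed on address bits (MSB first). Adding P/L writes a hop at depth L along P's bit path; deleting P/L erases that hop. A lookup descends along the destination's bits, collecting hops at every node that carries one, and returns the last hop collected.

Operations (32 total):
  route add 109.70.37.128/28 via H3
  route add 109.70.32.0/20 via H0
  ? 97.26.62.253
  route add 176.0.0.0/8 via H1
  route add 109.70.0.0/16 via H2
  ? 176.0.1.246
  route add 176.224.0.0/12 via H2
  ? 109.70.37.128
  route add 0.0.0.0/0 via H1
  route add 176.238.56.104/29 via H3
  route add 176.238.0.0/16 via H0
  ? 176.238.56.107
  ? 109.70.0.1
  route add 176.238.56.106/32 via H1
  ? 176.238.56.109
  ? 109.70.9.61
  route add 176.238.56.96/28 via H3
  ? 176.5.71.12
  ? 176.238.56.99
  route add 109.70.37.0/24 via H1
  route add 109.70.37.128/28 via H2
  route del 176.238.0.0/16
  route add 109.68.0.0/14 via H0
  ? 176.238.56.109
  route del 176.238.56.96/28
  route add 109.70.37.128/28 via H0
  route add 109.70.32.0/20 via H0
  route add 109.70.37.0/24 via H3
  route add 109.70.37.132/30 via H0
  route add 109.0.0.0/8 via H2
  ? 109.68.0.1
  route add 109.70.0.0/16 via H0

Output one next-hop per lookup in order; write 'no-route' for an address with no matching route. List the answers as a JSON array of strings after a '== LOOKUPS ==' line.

Trace:
  + 109.70.37.128/28 (H3) depth=28
  + 109.70.32.0/20 (H0) depth=20
  ? 97.26.62.253  path d0:-→d1:-→d2:-→d3:-→d4:-  best=no-route
  + 176.0.0.0/8 (H1) depth=8
  + 109.70.0.0/16 (H2) depth=16
  ? 176.0.1.246  path d0:-→d1:-→d2:-→d3:-→d4:-→d5:-→d6:-→d7:-→d8:H1  best=H1
  + 176.224.0.0/12 (H2) depth=12
  ? 109.70.37.128  path d0:-→d1:-→d2:-→d3:-→d4:-→d5:-→d6:-→d7:-→d8:-→d9:-→d10:-→d11:-→d12:-→d13:-→d14:-→d15:-→d16:H2→d17:-→d18:-→d19:-→d20:H0→d21:-→d22:-→d23:-→d24:-→d25:-→d26:-→d27:-→d28:H3  best=H3
  + 0.0.0.0/0 (H1) depth=0
  + 176.238.56.104/29 (H3) depth=29
  + 176.238.0.0/16 (H0) depth=16
  ? 176.238.56.107  path d0:H1→d1:-→d2:-→d3:-→d4:-→d5:-→d6:-→d7:-→d8:H1→d9:-→d10:-→d11:-→d12:H2→d13:-→d14:-→d15:-→d16:H0→d17:-→d18:-→d19:-→d20:-→d21:-→d22:-→d23:-→d24:-→d25:-→d26:-→d27:-→d28:-→d29:H3  best=H3
  ? 109.70.0.1  path d0:H1→d1:-→d2:-→d3:-→d4:-→d5:-→d6:-→d7:-→d8:-→d9:-→d10:-→d11:-→d12:-→d13:-→d14:-→d15:-→d16:H2→d17:-→d18:-  best=H2
  + 176.238.56.106/32 (H1) depth=32
  ? 176.238.56.109  path d0:H1→d1:-→d2:-→d3:-→d4:-→d5:-→d6:-→d7:-→d8:H1→d9:-→d10:-→d11:-→d12:H2→d13:-→d14:-→d15:-→d16:H0→d17:-→d18:-→d19:-→d20:-→d21:-→d22:-→d23:-→d24:-→d25:-→d26:-→d27:-→d28:-→d29:H3  best=H3
  ? 109.70.9.61  path d0:H1→d1:-→d2:-→d3:-→d4:-→d5:-→d6:-→d7:-→d8:-→d9:-→d10:-→d11:-→d12:-→d13:-→d14:-→d15:-→d16:H2→d17:-→d18:-  best=H2
  + 176.238.56.96/28 (H3) depth=28
  ? 176.5.71.12  path d0:H1→d1:-→d2:-→d3:-→d4:-→d5:-→d6:-→d7:-→d8:H1  best=H1
  ? 176.238.56.99  path d0:H1→d1:-→d2:-→d3:-→d4:-→d5:-→d6:-→d7:-→d8:H1→d9:-→d10:-→d11:-→d12:H2→d13:-→d14:-→d15:-→d16:H0→d17:-→d18:-→d19:-→d20:-→d21:-→d22:-→d23:-→d24:-→d25:-→d26:-→d27:-→d28:H3  best=H3
  + 109.70.37.0/24 (H1) depth=24
  + 109.70.37.128/28 (H2) depth=28
  del 176.238.0.0/16 (clear depth 16)
  + 109.68.0.0/14 (H0) depth=14
  ? 176.238.56.109  path d0:H1→d1:-→d2:-→d3:-→d4:-→d5:-→d6:-→d7:-→d8:H1→d9:-→d10:-→d11:-→d12:H2→d13:-→d14:-→d15:-→d16:-→d17:-→d18:-→d19:-→d20:-→d21:-→d22:-→d23:-→d24:-→d25:-→d26:-→d27:-→d28:H3→d29:H3  best=H3
  del 176.238.56.96/28 (clear depth 28)
  + 109.70.37.128/28 (H0) depth=28
  + 109.70.32.0/20 (H0) depth=20
  + 109.70.37.0/24 (H3) depth=24
  + 109.70.37.132/30 (H0) depth=30
  + 109.0.0.0/8 (H2) depth=8
  ? 109.68.0.1  path d0:H1→d1:-→d2:-→d3:-→d4:-→d5:-→d6:-→d7:-→d8:H2→d9:-→d10:-→d11:-→d12:-→d13:-→d14:H0  best=H0
  + 109.70.0.0/16 (H0) depth=16

== LOOKUPS ==
["no-route","H1","H3","H3","H2","H3","H2","H1","H3","H3","H0"]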